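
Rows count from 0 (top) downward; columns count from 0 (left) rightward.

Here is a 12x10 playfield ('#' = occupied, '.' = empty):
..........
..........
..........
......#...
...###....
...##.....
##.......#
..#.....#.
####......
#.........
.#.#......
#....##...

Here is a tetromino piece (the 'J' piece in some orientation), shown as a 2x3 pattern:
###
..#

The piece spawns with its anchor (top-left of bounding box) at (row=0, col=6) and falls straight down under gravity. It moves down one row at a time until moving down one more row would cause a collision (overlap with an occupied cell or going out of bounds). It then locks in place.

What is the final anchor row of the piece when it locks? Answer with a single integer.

Answer: 2

Derivation:
Spawn at (row=0, col=6). Try each row:
  row 0: fits
  row 1: fits
  row 2: fits
  row 3: blocked -> lock at row 2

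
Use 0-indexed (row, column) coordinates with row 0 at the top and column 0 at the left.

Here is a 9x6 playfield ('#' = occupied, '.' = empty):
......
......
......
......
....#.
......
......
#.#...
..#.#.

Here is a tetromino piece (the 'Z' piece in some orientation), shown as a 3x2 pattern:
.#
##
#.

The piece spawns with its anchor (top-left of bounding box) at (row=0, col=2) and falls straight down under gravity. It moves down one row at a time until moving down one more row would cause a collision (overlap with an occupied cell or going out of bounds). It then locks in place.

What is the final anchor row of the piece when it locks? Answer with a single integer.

Answer: 4

Derivation:
Spawn at (row=0, col=2). Try each row:
  row 0: fits
  row 1: fits
  row 2: fits
  row 3: fits
  row 4: fits
  row 5: blocked -> lock at row 4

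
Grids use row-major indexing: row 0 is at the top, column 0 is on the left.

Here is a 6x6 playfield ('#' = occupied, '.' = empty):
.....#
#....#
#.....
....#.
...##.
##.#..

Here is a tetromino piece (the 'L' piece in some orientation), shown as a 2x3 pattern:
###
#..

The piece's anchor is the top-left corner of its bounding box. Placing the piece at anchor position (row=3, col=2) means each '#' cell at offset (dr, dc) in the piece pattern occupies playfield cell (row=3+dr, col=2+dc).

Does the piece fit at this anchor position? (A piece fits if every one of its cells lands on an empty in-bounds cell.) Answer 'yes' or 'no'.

Check each piece cell at anchor (3, 2):
  offset (0,0) -> (3,2): empty -> OK
  offset (0,1) -> (3,3): empty -> OK
  offset (0,2) -> (3,4): occupied ('#') -> FAIL
  offset (1,0) -> (4,2): empty -> OK
All cells valid: no

Answer: no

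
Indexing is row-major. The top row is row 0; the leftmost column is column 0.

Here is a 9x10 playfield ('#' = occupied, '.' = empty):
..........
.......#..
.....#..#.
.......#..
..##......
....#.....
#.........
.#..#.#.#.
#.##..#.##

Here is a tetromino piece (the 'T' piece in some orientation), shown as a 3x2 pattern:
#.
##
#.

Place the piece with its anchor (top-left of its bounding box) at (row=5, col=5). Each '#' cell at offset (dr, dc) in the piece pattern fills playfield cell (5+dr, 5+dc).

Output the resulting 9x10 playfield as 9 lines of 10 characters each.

Answer: ..........
.......#..
.....#..#.
.......#..
..##......
....##....
#....##...
.#..###.#.
#.##..#.##

Derivation:
Fill (5+0,5+0) = (5,5)
Fill (5+1,5+0) = (6,5)
Fill (5+1,5+1) = (6,6)
Fill (5+2,5+0) = (7,5)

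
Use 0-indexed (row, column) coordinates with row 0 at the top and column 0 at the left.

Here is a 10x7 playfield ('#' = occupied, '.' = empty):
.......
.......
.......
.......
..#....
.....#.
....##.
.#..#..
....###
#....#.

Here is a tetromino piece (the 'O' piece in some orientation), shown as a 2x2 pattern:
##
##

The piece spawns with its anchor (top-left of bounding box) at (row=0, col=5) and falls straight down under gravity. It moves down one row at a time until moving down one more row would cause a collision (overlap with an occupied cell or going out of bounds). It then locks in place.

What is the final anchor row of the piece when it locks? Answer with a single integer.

Spawn at (row=0, col=5). Try each row:
  row 0: fits
  row 1: fits
  row 2: fits
  row 3: fits
  row 4: blocked -> lock at row 3

Answer: 3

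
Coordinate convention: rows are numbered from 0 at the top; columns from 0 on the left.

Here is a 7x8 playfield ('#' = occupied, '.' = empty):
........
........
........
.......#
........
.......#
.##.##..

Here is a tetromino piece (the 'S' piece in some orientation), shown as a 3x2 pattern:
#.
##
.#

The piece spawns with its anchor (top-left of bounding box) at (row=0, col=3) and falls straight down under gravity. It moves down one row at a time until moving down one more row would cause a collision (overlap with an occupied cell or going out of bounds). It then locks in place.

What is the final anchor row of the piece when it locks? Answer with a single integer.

Answer: 3

Derivation:
Spawn at (row=0, col=3). Try each row:
  row 0: fits
  row 1: fits
  row 2: fits
  row 3: fits
  row 4: blocked -> lock at row 3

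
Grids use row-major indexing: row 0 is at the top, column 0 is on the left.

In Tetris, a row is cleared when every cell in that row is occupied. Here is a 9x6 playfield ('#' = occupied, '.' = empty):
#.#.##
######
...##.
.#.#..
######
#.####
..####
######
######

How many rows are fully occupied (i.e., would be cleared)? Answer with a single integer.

Check each row:
  row 0: 2 empty cells -> not full
  row 1: 0 empty cells -> FULL (clear)
  row 2: 4 empty cells -> not full
  row 3: 4 empty cells -> not full
  row 4: 0 empty cells -> FULL (clear)
  row 5: 1 empty cell -> not full
  row 6: 2 empty cells -> not full
  row 7: 0 empty cells -> FULL (clear)
  row 8: 0 empty cells -> FULL (clear)
Total rows cleared: 4

Answer: 4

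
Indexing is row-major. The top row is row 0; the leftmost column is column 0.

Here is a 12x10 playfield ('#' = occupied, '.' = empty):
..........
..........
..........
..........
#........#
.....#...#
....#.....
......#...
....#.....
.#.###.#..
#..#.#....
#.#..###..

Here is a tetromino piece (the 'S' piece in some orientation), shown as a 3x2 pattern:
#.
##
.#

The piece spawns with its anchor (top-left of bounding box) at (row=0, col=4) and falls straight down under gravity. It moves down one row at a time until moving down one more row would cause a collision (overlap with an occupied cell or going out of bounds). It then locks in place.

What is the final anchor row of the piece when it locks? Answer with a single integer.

Answer: 2

Derivation:
Spawn at (row=0, col=4). Try each row:
  row 0: fits
  row 1: fits
  row 2: fits
  row 3: blocked -> lock at row 2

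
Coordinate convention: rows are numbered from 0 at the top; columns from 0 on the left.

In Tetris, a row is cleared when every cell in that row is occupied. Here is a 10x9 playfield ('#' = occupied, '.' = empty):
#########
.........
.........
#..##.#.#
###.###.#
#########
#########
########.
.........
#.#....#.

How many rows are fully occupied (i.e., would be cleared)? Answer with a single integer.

Check each row:
  row 0: 0 empty cells -> FULL (clear)
  row 1: 9 empty cells -> not full
  row 2: 9 empty cells -> not full
  row 3: 4 empty cells -> not full
  row 4: 2 empty cells -> not full
  row 5: 0 empty cells -> FULL (clear)
  row 6: 0 empty cells -> FULL (clear)
  row 7: 1 empty cell -> not full
  row 8: 9 empty cells -> not full
  row 9: 6 empty cells -> not full
Total rows cleared: 3

Answer: 3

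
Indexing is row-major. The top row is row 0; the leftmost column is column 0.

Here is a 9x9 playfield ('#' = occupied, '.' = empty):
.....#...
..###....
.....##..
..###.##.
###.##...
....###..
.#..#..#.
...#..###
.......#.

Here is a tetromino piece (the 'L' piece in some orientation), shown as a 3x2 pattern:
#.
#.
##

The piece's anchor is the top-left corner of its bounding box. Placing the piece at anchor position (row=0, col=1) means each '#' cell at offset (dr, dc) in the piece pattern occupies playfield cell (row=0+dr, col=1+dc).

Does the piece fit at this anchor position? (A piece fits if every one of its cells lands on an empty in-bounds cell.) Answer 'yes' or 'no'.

Answer: yes

Derivation:
Check each piece cell at anchor (0, 1):
  offset (0,0) -> (0,1): empty -> OK
  offset (1,0) -> (1,1): empty -> OK
  offset (2,0) -> (2,1): empty -> OK
  offset (2,1) -> (2,2): empty -> OK
All cells valid: yes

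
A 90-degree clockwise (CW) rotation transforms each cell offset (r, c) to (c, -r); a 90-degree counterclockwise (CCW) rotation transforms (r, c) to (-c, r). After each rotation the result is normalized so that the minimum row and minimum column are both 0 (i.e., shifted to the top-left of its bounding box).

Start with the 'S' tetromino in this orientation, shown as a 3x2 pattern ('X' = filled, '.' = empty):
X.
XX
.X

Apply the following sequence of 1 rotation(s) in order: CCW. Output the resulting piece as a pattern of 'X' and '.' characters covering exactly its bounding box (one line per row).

Answer: .XX
XX.

Derivation:
Start:
X.
XX
.X
After rotation 1 (CCW):
.XX
XX.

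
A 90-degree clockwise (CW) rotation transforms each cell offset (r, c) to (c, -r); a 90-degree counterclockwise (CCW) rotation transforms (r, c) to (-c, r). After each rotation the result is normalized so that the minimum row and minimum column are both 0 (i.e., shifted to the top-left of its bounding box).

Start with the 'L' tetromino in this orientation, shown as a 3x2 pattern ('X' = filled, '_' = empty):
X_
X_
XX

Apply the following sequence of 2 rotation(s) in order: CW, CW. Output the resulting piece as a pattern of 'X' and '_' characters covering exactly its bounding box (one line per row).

Start:
X_
X_
XX
After rotation 1 (CW):
XXX
X__
After rotation 2 (CW):
XX
_X
_X

Answer: XX
_X
_X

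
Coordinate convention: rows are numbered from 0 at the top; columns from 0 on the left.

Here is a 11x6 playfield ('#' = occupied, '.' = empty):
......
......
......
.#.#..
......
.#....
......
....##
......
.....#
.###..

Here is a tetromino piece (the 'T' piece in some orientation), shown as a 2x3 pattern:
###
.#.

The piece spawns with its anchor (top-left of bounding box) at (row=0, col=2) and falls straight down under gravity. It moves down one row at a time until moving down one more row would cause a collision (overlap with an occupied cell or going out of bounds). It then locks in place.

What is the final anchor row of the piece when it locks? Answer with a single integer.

Spawn at (row=0, col=2). Try each row:
  row 0: fits
  row 1: fits
  row 2: blocked -> lock at row 1

Answer: 1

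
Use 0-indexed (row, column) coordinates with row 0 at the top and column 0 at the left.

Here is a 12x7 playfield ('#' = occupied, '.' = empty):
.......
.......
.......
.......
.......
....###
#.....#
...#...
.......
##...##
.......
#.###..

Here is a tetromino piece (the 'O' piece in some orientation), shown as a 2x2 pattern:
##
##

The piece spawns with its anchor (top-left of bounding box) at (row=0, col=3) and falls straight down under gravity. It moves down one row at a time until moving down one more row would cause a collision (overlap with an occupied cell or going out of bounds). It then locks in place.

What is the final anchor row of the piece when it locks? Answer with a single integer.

Answer: 3

Derivation:
Spawn at (row=0, col=3). Try each row:
  row 0: fits
  row 1: fits
  row 2: fits
  row 3: fits
  row 4: blocked -> lock at row 3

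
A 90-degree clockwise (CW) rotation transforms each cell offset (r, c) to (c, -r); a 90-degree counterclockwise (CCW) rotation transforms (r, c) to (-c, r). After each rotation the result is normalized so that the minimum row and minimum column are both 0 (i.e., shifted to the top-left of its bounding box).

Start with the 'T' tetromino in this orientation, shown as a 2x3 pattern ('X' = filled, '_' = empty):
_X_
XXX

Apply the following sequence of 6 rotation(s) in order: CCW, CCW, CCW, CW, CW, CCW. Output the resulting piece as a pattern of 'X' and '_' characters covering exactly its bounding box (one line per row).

Answer: XXX
_X_

Derivation:
Start:
_X_
XXX
After rotation 1 (CCW):
_X
XX
_X
After rotation 2 (CCW):
XXX
_X_
After rotation 3 (CCW):
X_
XX
X_
After rotation 4 (CW):
XXX
_X_
After rotation 5 (CW):
_X
XX
_X
After rotation 6 (CCW):
XXX
_X_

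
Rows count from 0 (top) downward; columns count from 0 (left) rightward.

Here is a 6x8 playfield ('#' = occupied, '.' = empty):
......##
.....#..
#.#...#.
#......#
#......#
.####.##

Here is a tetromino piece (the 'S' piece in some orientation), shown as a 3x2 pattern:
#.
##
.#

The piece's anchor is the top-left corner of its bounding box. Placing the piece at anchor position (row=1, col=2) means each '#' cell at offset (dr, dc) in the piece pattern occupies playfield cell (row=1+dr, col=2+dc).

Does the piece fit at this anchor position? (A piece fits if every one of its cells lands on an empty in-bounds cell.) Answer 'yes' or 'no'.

Check each piece cell at anchor (1, 2):
  offset (0,0) -> (1,2): empty -> OK
  offset (1,0) -> (2,2): occupied ('#') -> FAIL
  offset (1,1) -> (2,3): empty -> OK
  offset (2,1) -> (3,3): empty -> OK
All cells valid: no

Answer: no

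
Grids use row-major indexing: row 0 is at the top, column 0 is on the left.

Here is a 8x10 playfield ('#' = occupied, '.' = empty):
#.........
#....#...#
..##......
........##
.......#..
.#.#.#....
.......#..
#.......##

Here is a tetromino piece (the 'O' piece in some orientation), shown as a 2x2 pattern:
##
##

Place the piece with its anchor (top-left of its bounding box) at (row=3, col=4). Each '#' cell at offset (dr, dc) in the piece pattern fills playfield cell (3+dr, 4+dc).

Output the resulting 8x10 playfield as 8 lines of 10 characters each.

Fill (3+0,4+0) = (3,4)
Fill (3+0,4+1) = (3,5)
Fill (3+1,4+0) = (4,4)
Fill (3+1,4+1) = (4,5)

Answer: #.........
#....#...#
..##......
....##..##
....##.#..
.#.#.#....
.......#..
#.......##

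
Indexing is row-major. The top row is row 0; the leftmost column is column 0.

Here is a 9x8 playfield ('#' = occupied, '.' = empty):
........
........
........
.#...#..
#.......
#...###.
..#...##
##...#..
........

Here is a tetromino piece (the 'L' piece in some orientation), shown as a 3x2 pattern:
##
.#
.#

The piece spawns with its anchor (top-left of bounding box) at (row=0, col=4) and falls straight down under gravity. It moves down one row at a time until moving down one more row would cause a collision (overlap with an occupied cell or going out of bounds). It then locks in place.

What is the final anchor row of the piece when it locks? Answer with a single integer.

Answer: 0

Derivation:
Spawn at (row=0, col=4). Try each row:
  row 0: fits
  row 1: blocked -> lock at row 0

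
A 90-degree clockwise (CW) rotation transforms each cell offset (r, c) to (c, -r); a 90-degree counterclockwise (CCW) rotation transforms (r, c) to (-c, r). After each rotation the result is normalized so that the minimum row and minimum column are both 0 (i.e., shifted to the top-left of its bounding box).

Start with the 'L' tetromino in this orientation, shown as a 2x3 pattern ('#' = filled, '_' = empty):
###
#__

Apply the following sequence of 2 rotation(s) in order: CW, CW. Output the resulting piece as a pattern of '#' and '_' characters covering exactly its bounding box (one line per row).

Answer: __#
###

Derivation:
Start:
###
#__
After rotation 1 (CW):
##
_#
_#
After rotation 2 (CW):
__#
###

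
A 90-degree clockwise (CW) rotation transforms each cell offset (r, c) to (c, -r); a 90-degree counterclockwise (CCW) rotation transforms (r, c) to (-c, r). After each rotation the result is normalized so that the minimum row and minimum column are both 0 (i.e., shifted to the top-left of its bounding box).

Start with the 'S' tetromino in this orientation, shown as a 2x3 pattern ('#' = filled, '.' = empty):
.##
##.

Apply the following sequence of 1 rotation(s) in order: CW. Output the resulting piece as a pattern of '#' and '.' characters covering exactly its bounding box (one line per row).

Answer: #.
##
.#

Derivation:
Start:
.##
##.
After rotation 1 (CW):
#.
##
.#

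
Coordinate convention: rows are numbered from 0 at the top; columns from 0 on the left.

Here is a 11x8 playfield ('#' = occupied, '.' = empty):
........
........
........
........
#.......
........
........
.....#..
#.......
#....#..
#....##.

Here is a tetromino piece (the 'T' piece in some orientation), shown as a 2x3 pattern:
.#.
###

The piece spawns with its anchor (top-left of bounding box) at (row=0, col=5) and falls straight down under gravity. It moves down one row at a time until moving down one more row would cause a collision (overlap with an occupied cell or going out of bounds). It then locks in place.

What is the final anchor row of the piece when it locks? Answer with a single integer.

Answer: 5

Derivation:
Spawn at (row=0, col=5). Try each row:
  row 0: fits
  row 1: fits
  row 2: fits
  row 3: fits
  row 4: fits
  row 5: fits
  row 6: blocked -> lock at row 5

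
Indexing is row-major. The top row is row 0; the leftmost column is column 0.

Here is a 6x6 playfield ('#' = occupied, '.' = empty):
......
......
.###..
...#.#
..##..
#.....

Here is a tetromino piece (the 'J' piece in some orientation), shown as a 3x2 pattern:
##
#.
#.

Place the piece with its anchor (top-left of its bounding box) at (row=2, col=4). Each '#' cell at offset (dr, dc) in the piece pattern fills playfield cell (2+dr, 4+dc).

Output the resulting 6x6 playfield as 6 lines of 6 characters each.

Answer: ......
......
.#####
...###
..###.
#.....

Derivation:
Fill (2+0,4+0) = (2,4)
Fill (2+0,4+1) = (2,5)
Fill (2+1,4+0) = (3,4)
Fill (2+2,4+0) = (4,4)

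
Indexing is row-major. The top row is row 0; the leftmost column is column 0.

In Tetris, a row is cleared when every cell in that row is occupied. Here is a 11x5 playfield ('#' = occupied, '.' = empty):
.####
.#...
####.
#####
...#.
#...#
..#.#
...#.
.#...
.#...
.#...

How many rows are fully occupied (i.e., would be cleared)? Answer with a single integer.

Answer: 1

Derivation:
Check each row:
  row 0: 1 empty cell -> not full
  row 1: 4 empty cells -> not full
  row 2: 1 empty cell -> not full
  row 3: 0 empty cells -> FULL (clear)
  row 4: 4 empty cells -> not full
  row 5: 3 empty cells -> not full
  row 6: 3 empty cells -> not full
  row 7: 4 empty cells -> not full
  row 8: 4 empty cells -> not full
  row 9: 4 empty cells -> not full
  row 10: 4 empty cells -> not full
Total rows cleared: 1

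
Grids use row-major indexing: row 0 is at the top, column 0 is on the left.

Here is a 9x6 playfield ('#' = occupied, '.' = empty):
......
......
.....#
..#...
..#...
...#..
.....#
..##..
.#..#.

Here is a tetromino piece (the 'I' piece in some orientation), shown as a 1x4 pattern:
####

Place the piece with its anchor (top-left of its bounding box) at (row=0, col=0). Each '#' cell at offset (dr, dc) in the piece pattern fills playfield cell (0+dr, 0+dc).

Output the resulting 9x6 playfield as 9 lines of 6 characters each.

Fill (0+0,0+0) = (0,0)
Fill (0+0,0+1) = (0,1)
Fill (0+0,0+2) = (0,2)
Fill (0+0,0+3) = (0,3)

Answer: ####..
......
.....#
..#...
..#...
...#..
.....#
..##..
.#..#.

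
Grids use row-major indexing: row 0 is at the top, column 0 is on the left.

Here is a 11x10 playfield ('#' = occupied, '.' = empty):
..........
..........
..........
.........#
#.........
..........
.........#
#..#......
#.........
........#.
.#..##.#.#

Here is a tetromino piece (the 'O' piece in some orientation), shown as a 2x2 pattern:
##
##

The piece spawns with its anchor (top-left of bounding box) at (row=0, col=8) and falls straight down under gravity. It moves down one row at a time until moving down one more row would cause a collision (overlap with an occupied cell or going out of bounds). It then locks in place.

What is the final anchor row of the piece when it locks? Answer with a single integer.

Answer: 1

Derivation:
Spawn at (row=0, col=8). Try each row:
  row 0: fits
  row 1: fits
  row 2: blocked -> lock at row 1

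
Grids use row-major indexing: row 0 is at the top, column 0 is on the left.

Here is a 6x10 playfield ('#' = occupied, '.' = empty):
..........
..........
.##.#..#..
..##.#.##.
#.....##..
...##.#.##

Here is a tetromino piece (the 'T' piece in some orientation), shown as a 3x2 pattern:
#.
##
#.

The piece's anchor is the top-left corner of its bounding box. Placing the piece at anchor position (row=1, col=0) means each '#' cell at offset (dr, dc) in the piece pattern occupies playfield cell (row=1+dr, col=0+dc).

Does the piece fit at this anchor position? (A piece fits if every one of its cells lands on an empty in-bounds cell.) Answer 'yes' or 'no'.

Check each piece cell at anchor (1, 0):
  offset (0,0) -> (1,0): empty -> OK
  offset (1,0) -> (2,0): empty -> OK
  offset (1,1) -> (2,1): occupied ('#') -> FAIL
  offset (2,0) -> (3,0): empty -> OK
All cells valid: no

Answer: no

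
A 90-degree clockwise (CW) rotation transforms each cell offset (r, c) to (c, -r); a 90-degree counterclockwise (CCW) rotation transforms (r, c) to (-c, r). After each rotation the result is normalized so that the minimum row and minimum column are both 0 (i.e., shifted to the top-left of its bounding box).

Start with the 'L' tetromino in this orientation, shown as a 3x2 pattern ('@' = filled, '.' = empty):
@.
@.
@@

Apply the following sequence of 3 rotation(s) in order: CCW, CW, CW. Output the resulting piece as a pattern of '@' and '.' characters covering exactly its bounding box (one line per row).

Answer: @@@
@..

Derivation:
Start:
@.
@.
@@
After rotation 1 (CCW):
..@
@@@
After rotation 2 (CW):
@.
@.
@@
After rotation 3 (CW):
@@@
@..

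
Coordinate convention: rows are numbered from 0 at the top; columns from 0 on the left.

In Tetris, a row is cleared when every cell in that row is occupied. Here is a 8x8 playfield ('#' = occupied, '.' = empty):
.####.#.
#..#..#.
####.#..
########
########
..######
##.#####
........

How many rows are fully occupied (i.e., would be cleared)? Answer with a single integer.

Answer: 2

Derivation:
Check each row:
  row 0: 3 empty cells -> not full
  row 1: 5 empty cells -> not full
  row 2: 3 empty cells -> not full
  row 3: 0 empty cells -> FULL (clear)
  row 4: 0 empty cells -> FULL (clear)
  row 5: 2 empty cells -> not full
  row 6: 1 empty cell -> not full
  row 7: 8 empty cells -> not full
Total rows cleared: 2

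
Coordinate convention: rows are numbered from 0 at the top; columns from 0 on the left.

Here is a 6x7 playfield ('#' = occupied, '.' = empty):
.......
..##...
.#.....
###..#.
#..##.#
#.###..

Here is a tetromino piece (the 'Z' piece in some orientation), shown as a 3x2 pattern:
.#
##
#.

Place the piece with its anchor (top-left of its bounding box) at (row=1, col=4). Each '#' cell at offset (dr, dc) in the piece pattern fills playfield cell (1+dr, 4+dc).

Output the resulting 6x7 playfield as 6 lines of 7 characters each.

Answer: .......
..##.#.
.#..##.
###.##.
#..##.#
#.###..

Derivation:
Fill (1+0,4+1) = (1,5)
Fill (1+1,4+0) = (2,4)
Fill (1+1,4+1) = (2,5)
Fill (1+2,4+0) = (3,4)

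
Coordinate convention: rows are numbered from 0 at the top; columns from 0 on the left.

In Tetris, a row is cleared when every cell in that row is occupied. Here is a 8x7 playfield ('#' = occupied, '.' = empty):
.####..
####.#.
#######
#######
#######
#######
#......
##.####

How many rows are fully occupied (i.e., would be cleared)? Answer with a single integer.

Check each row:
  row 0: 3 empty cells -> not full
  row 1: 2 empty cells -> not full
  row 2: 0 empty cells -> FULL (clear)
  row 3: 0 empty cells -> FULL (clear)
  row 4: 0 empty cells -> FULL (clear)
  row 5: 0 empty cells -> FULL (clear)
  row 6: 6 empty cells -> not full
  row 7: 1 empty cell -> not full
Total rows cleared: 4

Answer: 4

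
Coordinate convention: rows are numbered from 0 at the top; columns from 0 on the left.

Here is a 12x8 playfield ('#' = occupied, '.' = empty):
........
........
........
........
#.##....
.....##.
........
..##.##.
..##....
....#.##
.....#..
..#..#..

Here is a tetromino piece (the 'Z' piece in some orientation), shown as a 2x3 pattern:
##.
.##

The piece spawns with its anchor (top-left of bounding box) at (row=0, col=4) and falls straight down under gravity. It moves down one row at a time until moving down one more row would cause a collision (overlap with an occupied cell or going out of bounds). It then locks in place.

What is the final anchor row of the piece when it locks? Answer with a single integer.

Spawn at (row=0, col=4). Try each row:
  row 0: fits
  row 1: fits
  row 2: fits
  row 3: fits
  row 4: blocked -> lock at row 3

Answer: 3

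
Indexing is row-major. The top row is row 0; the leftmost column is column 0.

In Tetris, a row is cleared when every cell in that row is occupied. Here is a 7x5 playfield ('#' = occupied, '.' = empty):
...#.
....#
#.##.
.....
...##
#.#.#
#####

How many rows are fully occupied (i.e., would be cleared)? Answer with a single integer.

Check each row:
  row 0: 4 empty cells -> not full
  row 1: 4 empty cells -> not full
  row 2: 2 empty cells -> not full
  row 3: 5 empty cells -> not full
  row 4: 3 empty cells -> not full
  row 5: 2 empty cells -> not full
  row 6: 0 empty cells -> FULL (clear)
Total rows cleared: 1

Answer: 1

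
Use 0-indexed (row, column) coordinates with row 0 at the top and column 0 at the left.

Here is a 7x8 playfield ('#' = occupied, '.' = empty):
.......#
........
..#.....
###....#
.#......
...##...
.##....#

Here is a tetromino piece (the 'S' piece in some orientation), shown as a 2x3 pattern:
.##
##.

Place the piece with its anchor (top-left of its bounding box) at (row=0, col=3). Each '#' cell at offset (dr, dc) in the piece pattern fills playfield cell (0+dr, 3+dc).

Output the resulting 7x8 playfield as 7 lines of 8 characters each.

Fill (0+0,3+1) = (0,4)
Fill (0+0,3+2) = (0,5)
Fill (0+1,3+0) = (1,3)
Fill (0+1,3+1) = (1,4)

Answer: ....##.#
...##...
..#.....
###....#
.#......
...##...
.##....#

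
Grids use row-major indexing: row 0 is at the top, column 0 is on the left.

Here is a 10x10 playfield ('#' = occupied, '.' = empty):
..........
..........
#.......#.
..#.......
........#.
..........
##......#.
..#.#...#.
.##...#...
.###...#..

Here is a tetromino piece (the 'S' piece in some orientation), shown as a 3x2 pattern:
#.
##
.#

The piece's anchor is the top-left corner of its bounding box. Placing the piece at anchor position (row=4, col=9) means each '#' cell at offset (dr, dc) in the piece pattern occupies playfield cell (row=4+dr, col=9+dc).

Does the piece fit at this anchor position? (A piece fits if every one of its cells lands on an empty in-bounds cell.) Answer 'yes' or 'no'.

Answer: no

Derivation:
Check each piece cell at anchor (4, 9):
  offset (0,0) -> (4,9): empty -> OK
  offset (1,0) -> (5,9): empty -> OK
  offset (1,1) -> (5,10): out of bounds -> FAIL
  offset (2,1) -> (6,10): out of bounds -> FAIL
All cells valid: no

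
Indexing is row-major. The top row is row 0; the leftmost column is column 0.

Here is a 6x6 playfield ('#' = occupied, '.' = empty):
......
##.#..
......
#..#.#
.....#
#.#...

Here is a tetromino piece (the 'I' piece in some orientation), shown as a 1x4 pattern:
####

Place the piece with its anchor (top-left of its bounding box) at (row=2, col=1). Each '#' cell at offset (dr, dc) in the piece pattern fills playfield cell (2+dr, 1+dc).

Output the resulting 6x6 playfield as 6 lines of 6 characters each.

Fill (2+0,1+0) = (2,1)
Fill (2+0,1+1) = (2,2)
Fill (2+0,1+2) = (2,3)
Fill (2+0,1+3) = (2,4)

Answer: ......
##.#..
.####.
#..#.#
.....#
#.#...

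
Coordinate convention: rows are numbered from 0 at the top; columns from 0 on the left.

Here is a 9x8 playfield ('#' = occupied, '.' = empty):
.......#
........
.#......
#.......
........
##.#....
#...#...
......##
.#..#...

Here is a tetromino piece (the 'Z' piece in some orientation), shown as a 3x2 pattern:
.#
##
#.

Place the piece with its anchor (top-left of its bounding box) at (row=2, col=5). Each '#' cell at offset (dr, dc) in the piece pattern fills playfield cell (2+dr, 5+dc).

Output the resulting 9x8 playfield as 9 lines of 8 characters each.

Answer: .......#
........
.#....#.
#....##.
.....#..
##.#....
#...#...
......##
.#..#...

Derivation:
Fill (2+0,5+1) = (2,6)
Fill (2+1,5+0) = (3,5)
Fill (2+1,5+1) = (3,6)
Fill (2+2,5+0) = (4,5)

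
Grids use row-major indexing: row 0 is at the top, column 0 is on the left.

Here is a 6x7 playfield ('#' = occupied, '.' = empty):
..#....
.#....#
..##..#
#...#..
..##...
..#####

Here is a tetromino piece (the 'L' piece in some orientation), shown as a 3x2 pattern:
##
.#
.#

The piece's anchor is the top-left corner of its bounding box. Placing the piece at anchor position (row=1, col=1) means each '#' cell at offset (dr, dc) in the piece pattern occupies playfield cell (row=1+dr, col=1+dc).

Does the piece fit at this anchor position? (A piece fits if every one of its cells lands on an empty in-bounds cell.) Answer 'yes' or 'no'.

Answer: no

Derivation:
Check each piece cell at anchor (1, 1):
  offset (0,0) -> (1,1): occupied ('#') -> FAIL
  offset (0,1) -> (1,2): empty -> OK
  offset (1,1) -> (2,2): occupied ('#') -> FAIL
  offset (2,1) -> (3,2): empty -> OK
All cells valid: no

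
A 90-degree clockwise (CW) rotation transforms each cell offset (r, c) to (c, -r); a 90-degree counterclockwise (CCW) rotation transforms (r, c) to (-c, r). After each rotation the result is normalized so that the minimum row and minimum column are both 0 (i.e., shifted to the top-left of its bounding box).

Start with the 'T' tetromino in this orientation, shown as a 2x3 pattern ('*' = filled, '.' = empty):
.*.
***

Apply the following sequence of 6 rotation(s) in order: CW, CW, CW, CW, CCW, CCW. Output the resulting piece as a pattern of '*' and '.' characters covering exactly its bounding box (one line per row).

Answer: ***
.*.

Derivation:
Start:
.*.
***
After rotation 1 (CW):
*.
**
*.
After rotation 2 (CW):
***
.*.
After rotation 3 (CW):
.*
**
.*
After rotation 4 (CW):
.*.
***
After rotation 5 (CCW):
.*
**
.*
After rotation 6 (CCW):
***
.*.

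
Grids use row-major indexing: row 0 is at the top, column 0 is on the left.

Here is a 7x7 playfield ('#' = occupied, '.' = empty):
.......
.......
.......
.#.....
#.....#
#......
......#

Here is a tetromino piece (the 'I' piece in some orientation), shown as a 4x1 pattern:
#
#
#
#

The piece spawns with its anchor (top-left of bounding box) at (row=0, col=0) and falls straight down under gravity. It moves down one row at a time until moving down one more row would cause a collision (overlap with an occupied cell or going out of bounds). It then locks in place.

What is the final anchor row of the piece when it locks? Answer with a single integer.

Spawn at (row=0, col=0). Try each row:
  row 0: fits
  row 1: blocked -> lock at row 0

Answer: 0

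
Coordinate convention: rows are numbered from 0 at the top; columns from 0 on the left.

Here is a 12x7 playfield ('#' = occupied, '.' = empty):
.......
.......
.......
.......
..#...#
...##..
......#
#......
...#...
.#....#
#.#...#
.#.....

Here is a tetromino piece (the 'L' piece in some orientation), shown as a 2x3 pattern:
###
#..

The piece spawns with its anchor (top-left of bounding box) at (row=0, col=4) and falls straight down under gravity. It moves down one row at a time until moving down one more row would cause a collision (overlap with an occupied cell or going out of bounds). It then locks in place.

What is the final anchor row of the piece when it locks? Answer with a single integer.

Answer: 3

Derivation:
Spawn at (row=0, col=4). Try each row:
  row 0: fits
  row 1: fits
  row 2: fits
  row 3: fits
  row 4: blocked -> lock at row 3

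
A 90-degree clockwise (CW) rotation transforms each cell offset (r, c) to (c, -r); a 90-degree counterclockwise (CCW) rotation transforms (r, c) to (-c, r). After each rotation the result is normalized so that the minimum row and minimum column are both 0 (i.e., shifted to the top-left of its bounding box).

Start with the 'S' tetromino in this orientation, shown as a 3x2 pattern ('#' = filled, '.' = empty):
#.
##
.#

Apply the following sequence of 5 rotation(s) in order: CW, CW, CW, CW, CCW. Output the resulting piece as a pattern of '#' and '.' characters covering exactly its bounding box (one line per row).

Answer: .##
##.

Derivation:
Start:
#.
##
.#
After rotation 1 (CW):
.##
##.
After rotation 2 (CW):
#.
##
.#
After rotation 3 (CW):
.##
##.
After rotation 4 (CW):
#.
##
.#
After rotation 5 (CCW):
.##
##.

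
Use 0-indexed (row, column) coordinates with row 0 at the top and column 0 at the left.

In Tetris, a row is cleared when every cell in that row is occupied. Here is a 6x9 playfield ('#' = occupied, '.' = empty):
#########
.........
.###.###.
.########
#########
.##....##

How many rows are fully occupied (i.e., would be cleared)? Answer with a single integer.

Answer: 2

Derivation:
Check each row:
  row 0: 0 empty cells -> FULL (clear)
  row 1: 9 empty cells -> not full
  row 2: 3 empty cells -> not full
  row 3: 1 empty cell -> not full
  row 4: 0 empty cells -> FULL (clear)
  row 5: 5 empty cells -> not full
Total rows cleared: 2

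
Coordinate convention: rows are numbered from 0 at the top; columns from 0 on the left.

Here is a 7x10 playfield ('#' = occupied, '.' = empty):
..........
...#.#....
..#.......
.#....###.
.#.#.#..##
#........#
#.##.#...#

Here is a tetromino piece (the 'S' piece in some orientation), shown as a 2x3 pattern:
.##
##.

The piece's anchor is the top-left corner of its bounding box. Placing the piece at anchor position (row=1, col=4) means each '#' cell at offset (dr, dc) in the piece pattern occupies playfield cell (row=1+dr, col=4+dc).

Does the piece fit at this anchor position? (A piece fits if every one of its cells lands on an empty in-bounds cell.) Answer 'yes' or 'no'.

Check each piece cell at anchor (1, 4):
  offset (0,1) -> (1,5): occupied ('#') -> FAIL
  offset (0,2) -> (1,6): empty -> OK
  offset (1,0) -> (2,4): empty -> OK
  offset (1,1) -> (2,5): empty -> OK
All cells valid: no

Answer: no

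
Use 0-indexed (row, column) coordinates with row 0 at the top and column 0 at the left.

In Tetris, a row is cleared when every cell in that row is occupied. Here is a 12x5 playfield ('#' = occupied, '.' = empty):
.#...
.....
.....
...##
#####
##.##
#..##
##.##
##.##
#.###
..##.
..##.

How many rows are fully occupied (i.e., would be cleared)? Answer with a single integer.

Answer: 1

Derivation:
Check each row:
  row 0: 4 empty cells -> not full
  row 1: 5 empty cells -> not full
  row 2: 5 empty cells -> not full
  row 3: 3 empty cells -> not full
  row 4: 0 empty cells -> FULL (clear)
  row 5: 1 empty cell -> not full
  row 6: 2 empty cells -> not full
  row 7: 1 empty cell -> not full
  row 8: 1 empty cell -> not full
  row 9: 1 empty cell -> not full
  row 10: 3 empty cells -> not full
  row 11: 3 empty cells -> not full
Total rows cleared: 1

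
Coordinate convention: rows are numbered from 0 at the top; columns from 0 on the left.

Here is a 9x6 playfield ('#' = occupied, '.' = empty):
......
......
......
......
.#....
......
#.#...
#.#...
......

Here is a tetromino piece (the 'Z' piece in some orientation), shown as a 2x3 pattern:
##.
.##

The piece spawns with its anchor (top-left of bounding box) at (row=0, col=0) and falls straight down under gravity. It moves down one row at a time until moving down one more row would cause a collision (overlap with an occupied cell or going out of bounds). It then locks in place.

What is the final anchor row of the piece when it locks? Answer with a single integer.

Answer: 2

Derivation:
Spawn at (row=0, col=0). Try each row:
  row 0: fits
  row 1: fits
  row 2: fits
  row 3: blocked -> lock at row 2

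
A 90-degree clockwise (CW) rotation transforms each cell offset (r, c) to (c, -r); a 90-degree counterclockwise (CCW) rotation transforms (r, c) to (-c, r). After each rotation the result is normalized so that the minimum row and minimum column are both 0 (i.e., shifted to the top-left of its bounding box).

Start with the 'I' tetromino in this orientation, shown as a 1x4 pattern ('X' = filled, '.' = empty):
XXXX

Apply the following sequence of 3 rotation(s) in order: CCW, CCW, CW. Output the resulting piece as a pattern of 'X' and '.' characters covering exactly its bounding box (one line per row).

Answer: X
X
X
X

Derivation:
Start:
XXXX
After rotation 1 (CCW):
X
X
X
X
After rotation 2 (CCW):
XXXX
After rotation 3 (CW):
X
X
X
X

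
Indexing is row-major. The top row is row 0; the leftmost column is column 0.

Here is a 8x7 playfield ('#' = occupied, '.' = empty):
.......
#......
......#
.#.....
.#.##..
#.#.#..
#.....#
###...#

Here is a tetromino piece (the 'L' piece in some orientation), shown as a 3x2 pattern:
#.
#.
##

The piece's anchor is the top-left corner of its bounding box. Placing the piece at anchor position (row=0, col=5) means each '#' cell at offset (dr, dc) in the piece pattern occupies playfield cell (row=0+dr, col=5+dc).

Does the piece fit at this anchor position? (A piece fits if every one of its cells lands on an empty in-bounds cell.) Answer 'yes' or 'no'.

Check each piece cell at anchor (0, 5):
  offset (0,0) -> (0,5): empty -> OK
  offset (1,0) -> (1,5): empty -> OK
  offset (2,0) -> (2,5): empty -> OK
  offset (2,1) -> (2,6): occupied ('#') -> FAIL
All cells valid: no

Answer: no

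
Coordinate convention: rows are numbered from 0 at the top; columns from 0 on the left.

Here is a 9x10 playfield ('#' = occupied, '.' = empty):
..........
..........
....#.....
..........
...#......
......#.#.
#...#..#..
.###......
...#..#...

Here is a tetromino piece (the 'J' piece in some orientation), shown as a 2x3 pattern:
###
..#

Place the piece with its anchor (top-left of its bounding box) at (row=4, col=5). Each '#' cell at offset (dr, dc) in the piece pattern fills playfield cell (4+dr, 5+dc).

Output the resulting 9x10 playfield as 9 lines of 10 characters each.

Fill (4+0,5+0) = (4,5)
Fill (4+0,5+1) = (4,6)
Fill (4+0,5+2) = (4,7)
Fill (4+1,5+2) = (5,7)

Answer: ..........
..........
....#.....
..........
...#.###..
......###.
#...#..#..
.###......
...#..#...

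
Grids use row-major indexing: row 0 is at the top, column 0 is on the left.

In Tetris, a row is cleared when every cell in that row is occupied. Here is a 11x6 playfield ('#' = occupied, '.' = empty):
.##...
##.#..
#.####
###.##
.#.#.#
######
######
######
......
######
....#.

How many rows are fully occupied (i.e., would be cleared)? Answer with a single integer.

Check each row:
  row 0: 4 empty cells -> not full
  row 1: 3 empty cells -> not full
  row 2: 1 empty cell -> not full
  row 3: 1 empty cell -> not full
  row 4: 3 empty cells -> not full
  row 5: 0 empty cells -> FULL (clear)
  row 6: 0 empty cells -> FULL (clear)
  row 7: 0 empty cells -> FULL (clear)
  row 8: 6 empty cells -> not full
  row 9: 0 empty cells -> FULL (clear)
  row 10: 5 empty cells -> not full
Total rows cleared: 4

Answer: 4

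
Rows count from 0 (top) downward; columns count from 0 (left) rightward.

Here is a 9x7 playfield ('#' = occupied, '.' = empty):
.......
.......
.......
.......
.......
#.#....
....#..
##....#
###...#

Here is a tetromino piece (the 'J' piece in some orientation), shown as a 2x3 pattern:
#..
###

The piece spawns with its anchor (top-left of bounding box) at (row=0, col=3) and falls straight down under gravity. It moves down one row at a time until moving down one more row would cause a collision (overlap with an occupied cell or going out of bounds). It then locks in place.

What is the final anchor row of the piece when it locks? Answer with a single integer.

Spawn at (row=0, col=3). Try each row:
  row 0: fits
  row 1: fits
  row 2: fits
  row 3: fits
  row 4: fits
  row 5: blocked -> lock at row 4

Answer: 4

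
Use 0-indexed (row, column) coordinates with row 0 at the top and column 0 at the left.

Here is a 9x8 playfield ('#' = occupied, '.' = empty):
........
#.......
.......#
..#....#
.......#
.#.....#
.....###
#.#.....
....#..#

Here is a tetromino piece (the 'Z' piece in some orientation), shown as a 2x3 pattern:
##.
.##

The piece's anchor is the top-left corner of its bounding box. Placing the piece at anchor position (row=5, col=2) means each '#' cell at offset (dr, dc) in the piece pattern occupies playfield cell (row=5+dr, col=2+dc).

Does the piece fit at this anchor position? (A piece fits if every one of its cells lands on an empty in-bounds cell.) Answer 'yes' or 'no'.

Answer: yes

Derivation:
Check each piece cell at anchor (5, 2):
  offset (0,0) -> (5,2): empty -> OK
  offset (0,1) -> (5,3): empty -> OK
  offset (1,1) -> (6,3): empty -> OK
  offset (1,2) -> (6,4): empty -> OK
All cells valid: yes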